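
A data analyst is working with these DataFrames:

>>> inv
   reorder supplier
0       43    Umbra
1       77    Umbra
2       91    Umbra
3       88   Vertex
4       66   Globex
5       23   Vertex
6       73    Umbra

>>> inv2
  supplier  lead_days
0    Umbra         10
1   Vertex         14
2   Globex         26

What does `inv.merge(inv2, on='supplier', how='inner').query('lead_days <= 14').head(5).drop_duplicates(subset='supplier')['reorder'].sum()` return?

merge on 'supplier' (how='inner') → 7 rows:
   reorder supplier  lead_days
0       43    Umbra         10
1       77    Umbra         10
2       91    Umbra         10
3       88   Vertex         14
4       66   Globex         26
5       23   Vertex         14
6       73    Umbra         10
filter rows where lead_days <= 14:
   reorder supplier  lead_days
0       43    Umbra         10
1       77    Umbra         10
2       91    Umbra         10
3       88   Vertex         14
5       23   Vertex         14
6       73    Umbra         10
take first 5 rows:
   reorder supplier  lead_days
0       43    Umbra         10
1       77    Umbra         10
2       91    Umbra         10
3       88   Vertex         14
5       23   Vertex         14
drop duplicate supplier (keep=first):
   reorder supplier  lead_days
0       43    Umbra         10
3       88   Vertex         14
Then the sum of column 'reorder': 131

131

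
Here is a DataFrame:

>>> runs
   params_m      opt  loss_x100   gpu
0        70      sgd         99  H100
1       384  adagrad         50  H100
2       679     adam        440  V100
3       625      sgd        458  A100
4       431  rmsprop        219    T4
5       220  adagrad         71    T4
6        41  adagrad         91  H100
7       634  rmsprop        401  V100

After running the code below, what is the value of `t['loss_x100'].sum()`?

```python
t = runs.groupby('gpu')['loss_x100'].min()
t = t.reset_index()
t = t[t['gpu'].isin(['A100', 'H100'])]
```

group by gpu, min of loss_x100:
gpu
A100    458
H100     50
T4       71
V100    401
Name: loss_x100, dtype: int64
reset_index():
    gpu  loss_x100
0  A100        458
1  H100         50
2    T4         71
3  V100        401
filter rows where gpu in ['A100', 'H100']:
    gpu  loss_x100
0  A100        458
1  H100         50
Finally, sum of column 'loss_x100' = 508.

508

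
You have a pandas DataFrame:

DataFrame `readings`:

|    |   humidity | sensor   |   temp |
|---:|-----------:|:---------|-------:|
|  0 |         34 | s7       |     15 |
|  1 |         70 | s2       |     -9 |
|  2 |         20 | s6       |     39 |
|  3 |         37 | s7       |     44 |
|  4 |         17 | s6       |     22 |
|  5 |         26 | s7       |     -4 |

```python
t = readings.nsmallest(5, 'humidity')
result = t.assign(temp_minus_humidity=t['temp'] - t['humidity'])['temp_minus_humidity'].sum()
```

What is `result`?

take 5 rows with smallest humidity:
   humidity sensor  temp
4        17     s6    22
2        20     s6    39
5        26     s7    -4
0        34     s7    15
3        37     s7    44
add column temp_minus_humidity = t['temp'] - t['humidity']:
   humidity sensor  temp  temp_minus_humidity
4        17     s6    22                    5
2        20     s6    39                   19
5        26     s7    -4                  -30
0        34     s7    15                  -19
3        37     s7    44                    7
sum of column 'temp_minus_humidity' → -18

-18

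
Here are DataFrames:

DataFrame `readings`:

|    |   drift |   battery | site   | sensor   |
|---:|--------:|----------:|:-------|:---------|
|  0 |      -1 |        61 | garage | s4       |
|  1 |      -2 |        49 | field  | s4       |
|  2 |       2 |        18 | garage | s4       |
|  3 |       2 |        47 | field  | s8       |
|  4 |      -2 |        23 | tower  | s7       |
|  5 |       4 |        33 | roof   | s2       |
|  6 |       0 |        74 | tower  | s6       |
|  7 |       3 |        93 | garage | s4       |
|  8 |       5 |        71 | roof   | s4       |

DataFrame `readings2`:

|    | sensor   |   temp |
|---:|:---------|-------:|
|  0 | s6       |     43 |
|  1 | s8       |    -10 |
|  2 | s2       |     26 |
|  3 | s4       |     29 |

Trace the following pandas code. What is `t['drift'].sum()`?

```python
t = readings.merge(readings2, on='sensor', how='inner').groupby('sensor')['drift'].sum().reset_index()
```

13

merge on 'sensor' (how='inner') → 8 rows:
   drift  battery    site sensor  temp
0     -1       61  garage     s4    29
1     -2       49   field     s4    29
2      2       18  garage     s4    29
3      2       47   field     s8   -10
4      4       33    roof     s2    26
5      0       74   tower     s6    43
6      3       93  garage     s4    29
7      5       71    roof     s4    29
group by sensor, sum of drift:
sensor
s2    4
s4    7
s6    0
s8    2
Name: drift, dtype: int64
reset_index():
  sensor  drift
0     s2      4
1     s4      7
2     s6      0
3     s8      2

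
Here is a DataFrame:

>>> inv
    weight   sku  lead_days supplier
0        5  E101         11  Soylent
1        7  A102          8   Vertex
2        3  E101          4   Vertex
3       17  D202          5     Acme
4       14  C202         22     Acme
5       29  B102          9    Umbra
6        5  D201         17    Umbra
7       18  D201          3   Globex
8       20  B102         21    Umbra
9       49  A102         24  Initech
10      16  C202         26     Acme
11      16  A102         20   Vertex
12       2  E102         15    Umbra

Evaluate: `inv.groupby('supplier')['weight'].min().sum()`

91

group by supplier, min of weight:
supplier
Acme       14
Globex     18
Initech    49
Soylent     5
Umbra       2
Vertex      3
Name: weight, dtype: int64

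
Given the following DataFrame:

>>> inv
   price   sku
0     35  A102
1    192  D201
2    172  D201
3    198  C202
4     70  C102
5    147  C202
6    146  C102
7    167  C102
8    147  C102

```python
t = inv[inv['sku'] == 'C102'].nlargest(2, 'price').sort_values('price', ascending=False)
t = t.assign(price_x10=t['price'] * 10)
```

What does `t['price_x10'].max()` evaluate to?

1670

filter rows where sku == 'C102':
   price   sku
4     70  C102
6    146  C102
7    167  C102
8    147  C102
take 2 rows with largest price:
   price   sku
7    167  C102
8    147  C102
sort by price descending:
   price   sku
7    167  C102
8    147  C102
add column price_x10 = t['price'] * 10:
   price   sku  price_x10
7    167  C102       1670
8    147  C102       1470
Reading off the max of column 'price_x10', we get 1670.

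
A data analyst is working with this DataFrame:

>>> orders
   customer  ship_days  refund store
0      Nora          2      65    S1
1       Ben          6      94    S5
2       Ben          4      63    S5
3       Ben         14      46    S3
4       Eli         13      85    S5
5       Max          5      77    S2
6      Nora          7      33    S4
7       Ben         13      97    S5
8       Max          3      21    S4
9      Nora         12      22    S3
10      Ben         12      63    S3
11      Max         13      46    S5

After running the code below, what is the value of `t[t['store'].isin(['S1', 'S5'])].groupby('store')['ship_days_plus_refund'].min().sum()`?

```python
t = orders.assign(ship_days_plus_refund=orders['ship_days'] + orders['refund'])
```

126

add column ship_days_plus_refund = orders['ship_days'] + orders['refund']:
   customer  ship_days  refund store  ship_days_plus_refund
0      Nora          2      65    S1                     67
1       Ben          6      94    S5                    100
2       Ben          4      63    S5                     67
3       Ben         14      46    S3                     60
4       Eli         13      85    S5                     98
5       Max          5      77    S2                     82
6      Nora          7      33    S4                     40
7       Ben         13      97    S5                    110
8       Max          3      21    S4                     24
9      Nora         12      22    S3                     34
10      Ben         12      63    S3                     75
11      Max         13      46    S5                     59
filter rows where store in ['S1', 'S5']:
   customer  ship_days  refund store  ship_days_plus_refund
0      Nora          2      65    S1                     67
1       Ben          6      94    S5                    100
2       Ben          4      63    S5                     67
4       Eli         13      85    S5                     98
7       Ben         13      97    S5                    110
11      Max         13      46    S5                     59
group by store, min of ship_days_plus_refund:
store
S1    67
S5    59
Name: ship_days_plus_refund, dtype: int64
Finally, sum of the resulting series = 126.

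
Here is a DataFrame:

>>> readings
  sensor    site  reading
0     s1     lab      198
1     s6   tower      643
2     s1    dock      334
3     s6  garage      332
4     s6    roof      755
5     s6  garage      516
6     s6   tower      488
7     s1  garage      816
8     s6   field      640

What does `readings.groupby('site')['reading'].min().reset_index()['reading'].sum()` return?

2747

group by site, min of reading:
site
dock      334
field     640
garage    332
lab       198
roof      755
tower     488
Name: reading, dtype: int64
reset_index():
     site  reading
0    dock      334
1   field      640
2  garage      332
3     lab      198
4    roof      755
5   tower      488
Then the sum of column 'reading': 2747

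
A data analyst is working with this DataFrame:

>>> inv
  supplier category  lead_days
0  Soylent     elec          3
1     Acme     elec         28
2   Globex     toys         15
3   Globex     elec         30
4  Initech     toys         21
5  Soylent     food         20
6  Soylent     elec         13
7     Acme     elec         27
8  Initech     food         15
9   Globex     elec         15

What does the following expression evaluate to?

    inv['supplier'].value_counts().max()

3

value_counts of supplier:
supplier
Soylent    3
Globex     3
Acme       2
Initech    2
Name: count, dtype: int64
Taking the max of the resulting series gives 3.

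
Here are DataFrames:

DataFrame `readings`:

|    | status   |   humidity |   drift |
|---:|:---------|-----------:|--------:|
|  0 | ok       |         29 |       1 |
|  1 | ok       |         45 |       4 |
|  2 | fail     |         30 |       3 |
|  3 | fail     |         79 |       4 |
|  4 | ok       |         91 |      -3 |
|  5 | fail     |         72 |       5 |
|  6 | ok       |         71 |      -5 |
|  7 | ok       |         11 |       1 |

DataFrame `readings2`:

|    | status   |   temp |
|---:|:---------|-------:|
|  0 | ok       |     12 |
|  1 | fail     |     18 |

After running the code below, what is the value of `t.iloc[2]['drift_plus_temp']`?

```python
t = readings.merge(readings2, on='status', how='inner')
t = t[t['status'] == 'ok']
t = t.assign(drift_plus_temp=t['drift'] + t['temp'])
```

merge on 'status' (how='inner') → 8 rows:
  status  humidity  drift  temp
0     ok        29      1    12
1     ok        45      4    12
2   fail        30      3    18
3   fail        79      4    18
4     ok        91     -3    12
5   fail        72      5    18
6     ok        71     -5    12
7     ok        11      1    12
filter rows where status == 'ok':
  status  humidity  drift  temp
0     ok        29      1    12
1     ok        45      4    12
4     ok        91     -3    12
6     ok        71     -5    12
7     ok        11      1    12
add column drift_plus_temp = t['drift'] + t['temp']:
  status  humidity  drift  temp  drift_plus_temp
0     ok        29      1    12               13
1     ok        45      4    12               16
4     ok        91     -3    12                9
6     ok        71     -5    12                7
7     ok        11      1    12               13
Reading off the value at position 2, column 'drift_plus_temp', we get 9.

9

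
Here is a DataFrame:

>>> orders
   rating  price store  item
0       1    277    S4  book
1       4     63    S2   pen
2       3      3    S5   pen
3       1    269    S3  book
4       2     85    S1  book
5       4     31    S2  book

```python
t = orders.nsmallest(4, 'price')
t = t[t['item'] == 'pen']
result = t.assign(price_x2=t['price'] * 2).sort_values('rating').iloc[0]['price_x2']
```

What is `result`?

6

take 4 rows with smallest price:
   rating  price store  item
2       3      3    S5   pen
5       4     31    S2  book
1       4     63    S2   pen
4       2     85    S1  book
filter rows where item == 'pen':
   rating  price store item
2       3      3    S5  pen
1       4     63    S2  pen
add column price_x2 = t['price'] * 2:
   rating  price store item  price_x2
2       3      3    S5  pen         6
1       4     63    S2  pen       126
sort by rating:
   rating  price store item  price_x2
2       3      3    S5  pen         6
1       4     63    S2  pen       126
So iloc[0]['price_x2'] = 6.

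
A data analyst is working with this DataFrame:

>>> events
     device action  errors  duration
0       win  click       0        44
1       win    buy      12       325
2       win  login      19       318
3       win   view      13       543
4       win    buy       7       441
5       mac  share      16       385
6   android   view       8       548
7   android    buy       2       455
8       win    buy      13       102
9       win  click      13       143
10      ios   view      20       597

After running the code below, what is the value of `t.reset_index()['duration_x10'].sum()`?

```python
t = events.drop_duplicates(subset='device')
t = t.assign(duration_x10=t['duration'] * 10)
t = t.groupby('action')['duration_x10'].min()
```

9770

drop duplicate device (keep=first):
     device action  errors  duration
0       win  click       0        44
5       mac  share      16       385
6   android   view       8       548
10      ios   view      20       597
add column duration_x10 = t['duration'] * 10:
     device action  errors  duration  duration_x10
0       win  click       0        44           440
5       mac  share      16       385          3850
6   android   view       8       548          5480
10      ios   view      20       597          5970
group by action, min of duration_x10:
action
click     440
share    3850
view     5480
Name: duration_x10, dtype: int64
reset_index():
  action  duration_x10
0  click           440
1  share          3850
2   view          5480
Hence 9770.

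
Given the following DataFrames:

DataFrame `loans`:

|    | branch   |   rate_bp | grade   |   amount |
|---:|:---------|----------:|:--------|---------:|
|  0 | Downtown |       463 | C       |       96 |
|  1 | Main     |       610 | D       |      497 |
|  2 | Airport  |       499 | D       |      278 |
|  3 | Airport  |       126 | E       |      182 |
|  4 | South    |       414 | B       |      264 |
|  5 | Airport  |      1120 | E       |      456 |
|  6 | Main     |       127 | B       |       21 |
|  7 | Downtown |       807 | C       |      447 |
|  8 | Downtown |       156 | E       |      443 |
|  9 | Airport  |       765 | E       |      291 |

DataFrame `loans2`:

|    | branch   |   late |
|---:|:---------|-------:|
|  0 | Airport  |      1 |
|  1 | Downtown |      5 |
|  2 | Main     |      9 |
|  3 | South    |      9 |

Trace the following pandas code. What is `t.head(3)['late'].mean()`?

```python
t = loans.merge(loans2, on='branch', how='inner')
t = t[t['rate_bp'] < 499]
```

5.0

merge on 'branch' (how='inner') → 10 rows:
     branch  rate_bp grade  amount  late
0  Downtown      463     C      96     5
1      Main      610     D     497     9
2   Airport      499     D     278     1
3   Airport      126     E     182     1
4     South      414     B     264     9
5   Airport     1120     E     456     1
6      Main      127     B      21     9
7  Downtown      807     C     447     5
8  Downtown      156     E     443     5
9   Airport      765     E     291     1
filter rows where rate_bp < 499:
     branch  rate_bp grade  amount  late
0  Downtown      463     C      96     5
3   Airport      126     E     182     1
4     South      414     B     264     9
6      Main      127     B      21     9
8  Downtown      156     E     443     5
take first 3 rows:
     branch  rate_bp grade  amount  late
0  Downtown      463     C      96     5
3   Airport      126     E     182     1
4     South      414     B     264     9
The mean of column 'late' is 5.0.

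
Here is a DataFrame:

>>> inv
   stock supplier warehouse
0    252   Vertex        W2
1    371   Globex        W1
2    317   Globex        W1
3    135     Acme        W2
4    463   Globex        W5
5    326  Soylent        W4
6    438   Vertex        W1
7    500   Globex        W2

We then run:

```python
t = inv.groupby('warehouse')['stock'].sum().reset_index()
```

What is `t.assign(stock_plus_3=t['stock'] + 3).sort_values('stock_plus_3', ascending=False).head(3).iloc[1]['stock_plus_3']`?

890

group by warehouse, sum of stock:
warehouse
W1    1126
W2     887
W4     326
W5     463
Name: stock, dtype: int64
reset_index():
  warehouse  stock
0        W1   1126
1        W2    887
2        W4    326
3        W5    463
add column stock_plus_3 = t['stock'] + 3:
  warehouse  stock  stock_plus_3
0        W1   1126          1129
1        W2    887           890
2        W4    326           329
3        W5    463           466
sort by stock_plus_3 descending:
  warehouse  stock  stock_plus_3
0        W1   1126          1129
1        W2    887           890
3        W5    463           466
2        W4    326           329
take first 3 rows:
  warehouse  stock  stock_plus_3
0        W1   1126          1129
1        W2    887           890
3        W5    463           466
value at position 1, column 'stock_plus_3' → 890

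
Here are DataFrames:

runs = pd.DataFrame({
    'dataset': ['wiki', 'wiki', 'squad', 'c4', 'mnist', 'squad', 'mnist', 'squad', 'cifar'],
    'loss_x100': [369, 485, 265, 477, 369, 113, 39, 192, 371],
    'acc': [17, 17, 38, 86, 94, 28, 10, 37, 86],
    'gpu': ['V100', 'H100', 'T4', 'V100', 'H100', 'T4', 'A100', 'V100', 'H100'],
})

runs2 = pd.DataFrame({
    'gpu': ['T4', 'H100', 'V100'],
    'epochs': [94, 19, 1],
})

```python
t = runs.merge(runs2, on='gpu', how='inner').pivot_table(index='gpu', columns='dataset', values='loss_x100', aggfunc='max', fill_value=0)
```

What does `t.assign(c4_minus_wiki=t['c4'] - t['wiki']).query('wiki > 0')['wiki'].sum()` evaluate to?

merge on 'gpu' (how='inner') → 8 rows:
  dataset  loss_x100  acc   gpu  epochs
0    wiki        369   17  V100       1
1    wiki        485   17  H100      19
2   squad        265   38    T4      94
3      c4        477   86  V100       1
4   mnist        369   94  H100      19
5   squad        113   28    T4      94
6   squad        192   37  V100       1
7   cifar        371   86  H100      19
pivot: rows=gpu, cols=dataset, max(loss_x100):
dataset   c4  cifar  mnist  squad  wiki
gpu                                    
H100       0    371    369      0   485
T4         0      0      0    265     0
V100     477      0      0    192   369
add column c4_minus_wiki = t['c4'] - t['wiki']:
dataset   c4  cifar  mnist  squad  wiki  c4_minus_wiki
gpu                                                   
H100       0    371    369      0   485           -485
T4         0      0      0    265     0              0
V100     477      0      0    192   369            108
filter rows where wiki > 0:
dataset   c4  cifar  mnist  squad  wiki  c4_minus_wiki
gpu                                                   
H100       0    371    369      0   485           -485
V100     477      0      0    192   369            108
sum of column 'wiki' → 854

854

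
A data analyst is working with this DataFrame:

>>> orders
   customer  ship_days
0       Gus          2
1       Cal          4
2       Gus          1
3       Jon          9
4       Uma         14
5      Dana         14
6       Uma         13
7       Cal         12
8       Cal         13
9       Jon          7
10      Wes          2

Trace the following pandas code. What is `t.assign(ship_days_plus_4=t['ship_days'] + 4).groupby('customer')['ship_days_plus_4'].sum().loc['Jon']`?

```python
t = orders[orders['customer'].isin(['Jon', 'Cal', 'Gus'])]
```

24

filter rows where customer in ['Jon', 'Cal', 'Gus']:
  customer  ship_days
0      Gus          2
1      Cal          4
2      Gus          1
3      Jon          9
7      Cal         12
8      Cal         13
9      Jon          7
add column ship_days_plus_4 = t['ship_days'] + 4:
  customer  ship_days  ship_days_plus_4
0      Gus          2                 6
1      Cal          4                 8
2      Gus          1                 5
3      Jon          9                13
7      Cal         12                16
8      Cal         13                17
9      Jon          7                11
group by customer, sum of ship_days_plus_4:
customer
Cal    41
Gus    11
Jon    24
Name: ship_days_plus_4, dtype: int64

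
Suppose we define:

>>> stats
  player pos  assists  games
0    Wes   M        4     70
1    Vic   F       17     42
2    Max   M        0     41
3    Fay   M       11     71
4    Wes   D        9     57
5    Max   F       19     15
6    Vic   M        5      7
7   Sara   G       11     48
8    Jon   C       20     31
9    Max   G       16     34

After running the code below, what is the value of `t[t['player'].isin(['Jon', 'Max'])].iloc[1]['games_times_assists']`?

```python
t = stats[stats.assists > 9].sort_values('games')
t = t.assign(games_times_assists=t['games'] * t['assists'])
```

620

filter rows where assists > 9:
  player pos  assists  games
1    Vic   F       17     42
3    Fay   M       11     71
5    Max   F       19     15
7   Sara   G       11     48
8    Jon   C       20     31
9    Max   G       16     34
sort by games:
  player pos  assists  games
5    Max   F       19     15
8    Jon   C       20     31
9    Max   G       16     34
1    Vic   F       17     42
7   Sara   G       11     48
3    Fay   M       11     71
add column games_times_assists = t['games'] * t['assists']:
  player pos  assists  games  games_times_assists
5    Max   F       19     15                  285
8    Jon   C       20     31                  620
9    Max   G       16     34                  544
1    Vic   F       17     42                  714
7   Sara   G       11     48                  528
3    Fay   M       11     71                  781
filter rows where player in ['Jon', 'Max']:
  player pos  assists  games  games_times_assists
5    Max   F       19     15                  285
8    Jon   C       20     31                  620
9    Max   G       16     34                  544
Taking the value at position 1, column 'games_times_assists' gives 620.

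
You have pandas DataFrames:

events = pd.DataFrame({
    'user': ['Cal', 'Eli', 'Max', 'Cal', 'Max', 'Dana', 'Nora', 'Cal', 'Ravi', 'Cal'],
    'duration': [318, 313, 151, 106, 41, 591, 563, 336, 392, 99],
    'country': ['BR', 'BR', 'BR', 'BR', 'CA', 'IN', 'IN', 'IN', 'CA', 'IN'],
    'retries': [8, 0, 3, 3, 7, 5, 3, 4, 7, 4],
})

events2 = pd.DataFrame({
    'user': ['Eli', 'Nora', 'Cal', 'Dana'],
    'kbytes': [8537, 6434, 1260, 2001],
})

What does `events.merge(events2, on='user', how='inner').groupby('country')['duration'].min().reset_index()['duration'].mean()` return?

102.5

merge on 'user' (how='inner') → 7 rows:
   user  duration country  retries  kbytes
0   Cal       318      BR        8    1260
1   Eli       313      BR        0    8537
2   Cal       106      BR        3    1260
3  Dana       591      IN        5    2001
4  Nora       563      IN        3    6434
5   Cal       336      IN        4    1260
6   Cal        99      IN        4    1260
group by country, min of duration:
country
BR    106
IN     99
Name: duration, dtype: int64
reset_index():
  country  duration
0      BR       106
1      IN        99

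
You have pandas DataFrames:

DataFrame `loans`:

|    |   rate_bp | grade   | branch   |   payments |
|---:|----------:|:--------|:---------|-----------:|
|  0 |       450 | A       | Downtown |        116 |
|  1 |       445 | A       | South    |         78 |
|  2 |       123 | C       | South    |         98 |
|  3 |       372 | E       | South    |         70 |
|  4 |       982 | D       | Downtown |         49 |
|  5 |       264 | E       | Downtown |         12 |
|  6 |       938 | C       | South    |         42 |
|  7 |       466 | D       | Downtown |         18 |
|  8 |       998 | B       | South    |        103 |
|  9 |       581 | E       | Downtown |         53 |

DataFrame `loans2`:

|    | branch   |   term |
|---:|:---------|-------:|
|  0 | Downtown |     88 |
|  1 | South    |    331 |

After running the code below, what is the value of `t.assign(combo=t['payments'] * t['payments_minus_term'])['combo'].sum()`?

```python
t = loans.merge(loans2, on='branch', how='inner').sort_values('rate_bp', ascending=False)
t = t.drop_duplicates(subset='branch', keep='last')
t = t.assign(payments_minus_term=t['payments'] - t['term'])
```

merge on 'branch' (how='inner') → 10 rows:
   rate_bp grade    branch  payments  term
0      450     A  Downtown       116    88
1      445     A     South        78   331
2      123     C     South        98   331
3      372     E     South        70   331
4      982     D  Downtown        49    88
5      264     E  Downtown        12    88
6      938     C     South        42   331
7      466     D  Downtown        18    88
8      998     B     South       103   331
9      581     E  Downtown        53    88
sort by rate_bp descending:
   rate_bp grade    branch  payments  term
8      998     B     South       103   331
4      982     D  Downtown        49    88
6      938     C     South        42   331
9      581     E  Downtown        53    88
7      466     D  Downtown        18    88
0      450     A  Downtown       116    88
1      445     A     South        78   331
3      372     E     South        70   331
5      264     E  Downtown        12    88
2      123     C     South        98   331
drop duplicate branch (keep=last):
   rate_bp grade    branch  payments  term
5      264     E  Downtown        12    88
2      123     C     South        98   331
add column payments_minus_term = t['payments'] - t['term']:
   rate_bp grade    branch  payments  term  payments_minus_term
5      264     E  Downtown        12    88                  -76
2      123     C     South        98   331                 -233
add column combo = t['payments'] * t['payments_minus_term']:
   rate_bp grade    branch  payments  term  payments_minus_term  combo
5      264     E  Downtown        12    88                  -76   -912
2      123     C     South        98   331                 -233 -22834
Finally, sum of column 'combo' = -23746.

-23746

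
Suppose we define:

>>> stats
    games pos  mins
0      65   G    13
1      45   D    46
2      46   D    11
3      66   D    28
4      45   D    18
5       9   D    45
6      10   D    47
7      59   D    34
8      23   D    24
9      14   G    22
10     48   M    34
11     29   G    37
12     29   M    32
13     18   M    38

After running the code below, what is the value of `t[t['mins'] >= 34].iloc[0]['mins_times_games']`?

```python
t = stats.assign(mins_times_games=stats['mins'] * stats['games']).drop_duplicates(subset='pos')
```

2070

add column mins_times_games = stats['mins'] * stats['games']:
    games pos  mins  mins_times_games
0      65   G    13               845
1      45   D    46              2070
2      46   D    11               506
3      66   D    28              1848
4      45   D    18               810
5       9   D    45               405
6      10   D    47               470
7      59   D    34              2006
8      23   D    24               552
9      14   G    22               308
10     48   M    34              1632
11     29   G    37              1073
12     29   M    32               928
13     18   M    38               684
drop duplicate pos (keep=first):
    games pos  mins  mins_times_games
0      65   G    13               845
1      45   D    46              2070
10     48   M    34              1632
filter rows where mins >= 34:
    games pos  mins  mins_times_games
1      45   D    46              2070
10     48   M    34              1632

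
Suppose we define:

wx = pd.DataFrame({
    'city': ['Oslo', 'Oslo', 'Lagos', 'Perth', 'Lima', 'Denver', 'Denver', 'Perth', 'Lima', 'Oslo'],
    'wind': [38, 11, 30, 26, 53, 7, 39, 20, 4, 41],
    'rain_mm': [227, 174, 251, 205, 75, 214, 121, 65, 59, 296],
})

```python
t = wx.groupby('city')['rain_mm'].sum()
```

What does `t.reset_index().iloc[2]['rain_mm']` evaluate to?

134

group by city, sum of rain_mm:
city
Denver    335
Lagos     251
Lima      134
Oslo      697
Perth     270
Name: rain_mm, dtype: int64
reset_index():
     city  rain_mm
0  Denver      335
1   Lagos      251
2    Lima      134
3    Oslo      697
4   Perth      270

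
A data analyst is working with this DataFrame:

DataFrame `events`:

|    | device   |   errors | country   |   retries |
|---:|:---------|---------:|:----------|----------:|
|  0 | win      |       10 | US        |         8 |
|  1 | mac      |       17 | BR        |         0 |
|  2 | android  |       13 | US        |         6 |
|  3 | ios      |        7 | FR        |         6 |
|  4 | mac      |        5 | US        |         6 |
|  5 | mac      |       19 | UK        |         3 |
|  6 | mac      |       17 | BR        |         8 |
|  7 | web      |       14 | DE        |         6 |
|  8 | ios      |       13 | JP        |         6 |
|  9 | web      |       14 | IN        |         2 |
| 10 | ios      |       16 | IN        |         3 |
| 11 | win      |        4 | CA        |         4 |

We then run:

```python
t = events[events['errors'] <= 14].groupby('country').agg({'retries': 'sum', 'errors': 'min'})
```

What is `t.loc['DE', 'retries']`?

6

filter rows where errors <= 14:
     device  errors country  retries
0       win      10      US        8
2   android      13      US        6
3       ios       7      FR        6
4       mac       5      US        6
7       web      14      DE        6
8       ios      13      JP        6
9       web      14      IN        2
11      win       4      CA        4
group by country: sum(retries), min(errors):
         retries  errors
country                 
CA             4       4
DE             6      14
FR             6       7
IN             2      14
JP             6      13
US            20       5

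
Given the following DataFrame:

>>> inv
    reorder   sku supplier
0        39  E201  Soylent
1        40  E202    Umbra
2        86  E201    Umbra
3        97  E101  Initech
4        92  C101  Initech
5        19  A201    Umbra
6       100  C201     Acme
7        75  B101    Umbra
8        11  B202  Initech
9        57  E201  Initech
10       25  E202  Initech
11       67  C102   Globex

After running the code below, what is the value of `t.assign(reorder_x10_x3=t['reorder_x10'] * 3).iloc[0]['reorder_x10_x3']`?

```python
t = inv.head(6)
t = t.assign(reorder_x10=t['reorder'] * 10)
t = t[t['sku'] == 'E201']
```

1170

take first 6 rows:
   reorder   sku supplier
0       39  E201  Soylent
1       40  E202    Umbra
2       86  E201    Umbra
3       97  E101  Initech
4       92  C101  Initech
5       19  A201    Umbra
add column reorder_x10 = t['reorder'] * 10:
   reorder   sku supplier  reorder_x10
0       39  E201  Soylent          390
1       40  E202    Umbra          400
2       86  E201    Umbra          860
3       97  E101  Initech          970
4       92  C101  Initech          920
5       19  A201    Umbra          190
filter rows where sku == 'E201':
   reorder   sku supplier  reorder_x10
0       39  E201  Soylent          390
2       86  E201    Umbra          860
add column reorder_x10_x3 = t['reorder_x10'] * 3:
   reorder   sku supplier  reorder_x10  reorder_x10_x3
0       39  E201  Soylent          390            1170
2       86  E201    Umbra          860            2580
So iloc[0]['reorder_x10_x3'] = 1170.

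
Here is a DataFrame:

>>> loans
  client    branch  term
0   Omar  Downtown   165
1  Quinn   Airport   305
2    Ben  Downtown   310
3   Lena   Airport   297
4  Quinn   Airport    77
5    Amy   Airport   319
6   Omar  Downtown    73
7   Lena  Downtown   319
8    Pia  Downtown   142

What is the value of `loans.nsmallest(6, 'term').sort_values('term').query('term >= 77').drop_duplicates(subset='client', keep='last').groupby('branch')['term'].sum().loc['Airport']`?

602

take 6 rows with smallest term:
  client    branch  term
6   Omar  Downtown    73
4  Quinn   Airport    77
8    Pia  Downtown   142
0   Omar  Downtown   165
3   Lena   Airport   297
1  Quinn   Airport   305
sort by term:
  client    branch  term
6   Omar  Downtown    73
4  Quinn   Airport    77
8    Pia  Downtown   142
0   Omar  Downtown   165
3   Lena   Airport   297
1  Quinn   Airport   305
filter rows where term >= 77:
  client    branch  term
4  Quinn   Airport    77
8    Pia  Downtown   142
0   Omar  Downtown   165
3   Lena   Airport   297
1  Quinn   Airport   305
drop duplicate client (keep=last):
  client    branch  term
8    Pia  Downtown   142
0   Omar  Downtown   165
3   Lena   Airport   297
1  Quinn   Airport   305
group by branch, sum of term:
branch
Airport     602
Downtown    307
Name: term, dtype: int64
Reading off the value at index 'Airport', we get 602.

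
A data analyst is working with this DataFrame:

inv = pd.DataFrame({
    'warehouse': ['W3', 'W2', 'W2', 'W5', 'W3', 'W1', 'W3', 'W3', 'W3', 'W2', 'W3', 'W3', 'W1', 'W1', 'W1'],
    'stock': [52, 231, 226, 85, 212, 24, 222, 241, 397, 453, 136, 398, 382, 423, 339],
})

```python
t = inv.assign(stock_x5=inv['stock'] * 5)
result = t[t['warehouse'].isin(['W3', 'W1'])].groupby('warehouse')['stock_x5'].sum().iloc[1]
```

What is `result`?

add column stock_x5 = inv['stock'] * 5:
   warehouse  stock  stock_x5
0         W3     52       260
1         W2    231      1155
2         W2    226      1130
3         W5     85       425
4         W3    212      1060
5         W1     24       120
6         W3    222      1110
7         W3    241      1205
8         W3    397      1985
9         W2    453      2265
10        W3    136       680
11        W3    398      1990
12        W1    382      1910
13        W1    423      2115
14        W1    339      1695
filter rows where warehouse in ['W3', 'W1']:
   warehouse  stock  stock_x5
0         W3     52       260
4         W3    212      1060
5         W1     24       120
6         W3    222      1110
7         W3    241      1205
8         W3    397      1985
10        W3    136       680
11        W3    398      1990
12        W1    382      1910
13        W1    423      2115
14        W1    339      1695
group by warehouse, sum of stock_x5:
warehouse
W1    5840
W3    8290
Name: stock_x5, dtype: int64
Reading off the value at position 1, we get 8290.

8290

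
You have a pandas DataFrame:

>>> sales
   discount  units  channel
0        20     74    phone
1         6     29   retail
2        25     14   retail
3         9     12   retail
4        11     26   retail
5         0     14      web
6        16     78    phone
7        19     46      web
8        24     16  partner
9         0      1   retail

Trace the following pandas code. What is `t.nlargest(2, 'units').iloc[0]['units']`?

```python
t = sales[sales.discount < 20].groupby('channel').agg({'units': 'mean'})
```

78.0

filter rows where discount < 20:
   discount  units channel
1         6     29  retail
3         9     12  retail
4        11     26  retail
5         0     14     web
6        16     78   phone
7        19     46     web
9         0      1  retail
group by channel, mean of units:
         units
channel       
phone     78.0
retail    17.0
web       30.0
take 2 rows with largest units:
         units
channel       
phone     78.0
web       30.0
value at position 0, column 'units' → 78.0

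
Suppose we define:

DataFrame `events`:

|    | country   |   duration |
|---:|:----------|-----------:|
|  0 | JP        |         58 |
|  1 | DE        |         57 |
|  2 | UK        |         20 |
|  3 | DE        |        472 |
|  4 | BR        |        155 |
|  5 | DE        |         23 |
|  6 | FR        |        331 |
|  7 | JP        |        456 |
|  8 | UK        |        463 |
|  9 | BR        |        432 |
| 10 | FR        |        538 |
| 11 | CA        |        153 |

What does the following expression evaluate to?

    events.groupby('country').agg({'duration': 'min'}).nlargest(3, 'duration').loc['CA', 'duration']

153

group by country, min of duration:
         duration
country          
BR            155
CA            153
DE             23
FR            331
JP             58
UK             20
take 3 rows with largest duration:
         duration
country          
FR            331
BR            155
CA            153
Hence 153.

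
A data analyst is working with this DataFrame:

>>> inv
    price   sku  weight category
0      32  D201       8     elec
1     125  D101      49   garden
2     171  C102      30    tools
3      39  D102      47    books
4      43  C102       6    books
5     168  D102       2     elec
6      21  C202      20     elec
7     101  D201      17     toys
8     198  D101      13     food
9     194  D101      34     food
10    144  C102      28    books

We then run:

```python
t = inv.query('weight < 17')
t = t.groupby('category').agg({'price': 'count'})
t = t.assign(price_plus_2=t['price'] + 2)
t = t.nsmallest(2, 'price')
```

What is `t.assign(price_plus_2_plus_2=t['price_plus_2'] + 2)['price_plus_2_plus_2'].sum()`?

filter rows where weight < 17:
   price   sku  weight category
0     32  D201       8     elec
4     43  C102       6    books
5    168  D102       2     elec
8    198  D101      13     food
group by category, count of price:
          price
category       
books         1
elec          2
food          1
add column price_plus_2 = t['price'] + 2:
          price  price_plus_2
category                     
books         1             3
elec          2             4
food          1             3
take 2 rows with smallest price:
          price  price_plus_2
category                     
books         1             3
food          1             3
add column price_plus_2_plus_2 = t['price_plus_2'] + 2:
          price  price_plus_2  price_plus_2_plus_2
category                                          
books         1             3                    5
food          1             3                    5

10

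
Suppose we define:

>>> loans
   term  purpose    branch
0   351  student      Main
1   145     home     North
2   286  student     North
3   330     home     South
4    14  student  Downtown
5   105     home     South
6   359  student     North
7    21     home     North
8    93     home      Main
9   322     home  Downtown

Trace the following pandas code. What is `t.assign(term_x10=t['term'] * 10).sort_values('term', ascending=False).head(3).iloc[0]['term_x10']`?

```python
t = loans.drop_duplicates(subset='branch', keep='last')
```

drop duplicate branch (keep=last):
   term purpose    branch
5   105    home     South
7    21    home     North
8    93    home      Main
9   322    home  Downtown
add column term_x10 = t['term'] * 10:
   term purpose    branch  term_x10
5   105    home     South      1050
7    21    home     North       210
8    93    home      Main       930
9   322    home  Downtown      3220
sort by term descending:
   term purpose    branch  term_x10
9   322    home  Downtown      3220
5   105    home     South      1050
8    93    home      Main       930
7    21    home     North       210
take first 3 rows:
   term purpose    branch  term_x10
9   322    home  Downtown      3220
5   105    home     South      1050
8    93    home      Main       930
Finally, value at position 0, column 'term_x10' = 3220.

3220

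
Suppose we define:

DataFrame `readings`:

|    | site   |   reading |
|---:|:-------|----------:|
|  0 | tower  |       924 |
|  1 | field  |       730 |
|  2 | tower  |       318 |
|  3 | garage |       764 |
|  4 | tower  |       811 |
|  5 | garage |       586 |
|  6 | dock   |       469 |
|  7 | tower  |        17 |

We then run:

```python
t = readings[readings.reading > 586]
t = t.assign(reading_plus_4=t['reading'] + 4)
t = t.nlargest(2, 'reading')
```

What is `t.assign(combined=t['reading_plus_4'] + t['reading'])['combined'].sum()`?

3478

filter rows where reading > 586:
     site  reading
0   tower      924
1   field      730
3  garage      764
4   tower      811
add column reading_plus_4 = t['reading'] + 4:
     site  reading  reading_plus_4
0   tower      924             928
1   field      730             734
3  garage      764             768
4   tower      811             815
take 2 rows with largest reading:
    site  reading  reading_plus_4
0  tower      924             928
4  tower      811             815
add column combined = t['reading_plus_4'] + t['reading']:
    site  reading  reading_plus_4  combined
0  tower      924             928      1852
4  tower      811             815      1626
sum of column 'combined' → 3478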